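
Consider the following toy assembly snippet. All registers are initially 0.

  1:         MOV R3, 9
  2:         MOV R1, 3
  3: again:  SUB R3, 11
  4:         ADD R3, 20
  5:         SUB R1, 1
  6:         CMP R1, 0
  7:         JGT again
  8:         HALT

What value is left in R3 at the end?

36

after MOV R3, 9: R3=9
after MOV R1, 3: R1=3
after SUB R3, 11: R3=9-11=-2
after ADD R3, 20: R3=(-2)+20=18
after SUB R1, 1: R1=3-1=2
CMP R1, 0  (cmp 2,0)
JGT again: taken
after SUB R3, 11: R3=18-11=7
after ADD R3, 20: R3=7+20=27
after SUB R1, 1: R1=2-1=1
CMP R1, 0  (cmp 1,0)
JGT again: taken
after SUB R3, 11: R3=27-11=16
after ADD R3, 20: R3=16+20=36
after SUB R1, 1: R1=1-1=0
CMP R1, 0  (cmp 0,0)
JGT again: not taken
halt.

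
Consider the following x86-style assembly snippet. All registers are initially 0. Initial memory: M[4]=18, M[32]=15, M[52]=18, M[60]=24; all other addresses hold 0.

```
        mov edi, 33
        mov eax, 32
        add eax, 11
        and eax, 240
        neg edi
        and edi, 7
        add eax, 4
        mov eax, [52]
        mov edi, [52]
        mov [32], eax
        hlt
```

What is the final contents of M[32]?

mov edi, 33 → edi=33
mov eax, 32 → eax=32
add eax, 11 → eax=32+11=43
and eax, 240 → eax=43&240=32
neg edi → edi=-(33)=-33
and edi, 7 → edi=(-33)&7=7
add eax, 4 → eax=32+4=36
mov eax, [52] → eax=M[52]=18
mov edi, [52] → edi=M[52]=18
mov [32], eax → M[32]=18
halt.

18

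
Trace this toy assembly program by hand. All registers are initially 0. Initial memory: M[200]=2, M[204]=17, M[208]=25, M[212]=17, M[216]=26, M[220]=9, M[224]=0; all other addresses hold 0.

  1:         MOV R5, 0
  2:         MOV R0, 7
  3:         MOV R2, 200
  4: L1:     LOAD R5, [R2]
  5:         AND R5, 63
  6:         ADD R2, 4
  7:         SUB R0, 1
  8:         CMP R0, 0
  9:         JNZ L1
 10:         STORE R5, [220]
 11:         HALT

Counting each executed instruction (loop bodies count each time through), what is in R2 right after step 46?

228

after MOV R5, 0: R5=0
after MOV R0, 7: R0=7
after MOV R2, 200: R2=200
after LOAD R5, [R2]: R5=M[200]=2
after AND R5, 63: R5=2&63=2
after ADD R2, 4: R2=200+4=204
after SUB R0, 1: R0=7-1=6
CMP R0, 0  (cmp 6,0)
JNZ L1: taken
after LOAD R5, [R2]: R5=M[204]=17
after AND R5, 63: R5=17&63=17
after ADD R2, 4: R2=204+4=208
after SUB R0, 1: R0=6-1=5
CMP R0, 0  (cmp 5,0)
JNZ L1: taken
after LOAD R5, [R2]: R5=M[208]=25
after AND R5, 63: R5=25&63=25
after ADD R2, 4: R2=208+4=212
after SUB R0, 1: R0=5-1=4
CMP R0, 0  (cmp 4,0)
JNZ L1: taken
after LOAD R5, [R2]: R5=M[212]=17
after AND R5, 63: R5=17&63=17
after ADD R2, 4: R2=212+4=216
after SUB R0, 1: R0=4-1=3
CMP R0, 0  (cmp 3,0)
JNZ L1: taken
after LOAD R5, [R2]: R5=M[216]=26
after AND R5, 63: R5=26&63=26
after ADD R2, 4: R2=216+4=220
after SUB R0, 1: R0=3-1=2
CMP R0, 0  (cmp 2,0)
JNZ L1: taken
after LOAD R5, [R2]: R5=M[220]=9
after AND R5, 63: R5=9&63=9
after ADD R2, 4: R2=220+4=224
after SUB R0, 1: R0=2-1=1
CMP R0, 0  (cmp 1,0)
JNZ L1: taken
after LOAD R5, [R2]: R5=M[224]=0
after AND R5, 63: R5=0&63=0
after ADD R2, 4: R2=224+4=228
after SUB R0, 1: R0=1-1=0
CMP R0, 0  (cmp 0,0)
JNZ L1: not taken
STORE R5, [220] → M[220]=0
After step 46: R2 = 228.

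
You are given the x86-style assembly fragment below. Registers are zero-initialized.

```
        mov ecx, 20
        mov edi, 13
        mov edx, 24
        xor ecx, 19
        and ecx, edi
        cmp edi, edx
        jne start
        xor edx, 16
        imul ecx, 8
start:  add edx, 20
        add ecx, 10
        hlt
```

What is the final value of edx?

mov ecx, 20 → ecx=20
mov edi, 13 → edi=13
mov edx, 24 → edx=24
xor ecx, 19 → ecx=20^19=7
and ecx, edi → ecx=7&13=5
cmp edi, edx  (cmp 13,24)
jne start: taken
add edx, 20 → edx=24+20=44
add ecx, 10 → ecx=5+10=15
halt.

44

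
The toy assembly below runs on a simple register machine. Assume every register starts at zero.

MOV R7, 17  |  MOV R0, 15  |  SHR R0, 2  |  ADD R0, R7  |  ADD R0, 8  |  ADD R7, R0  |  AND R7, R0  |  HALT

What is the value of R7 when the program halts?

after MOV R7, 17: R7=17
after MOV R0, 15: R0=15
after SHR R0, 2: R0=15>>2=3
after ADD R0, R7: R0=3+17=20
after ADD R0, 8: R0=20+8=28
after ADD R7, R0: R7=17+28=45
after AND R7, R0: R7=45&28=12
halt.

12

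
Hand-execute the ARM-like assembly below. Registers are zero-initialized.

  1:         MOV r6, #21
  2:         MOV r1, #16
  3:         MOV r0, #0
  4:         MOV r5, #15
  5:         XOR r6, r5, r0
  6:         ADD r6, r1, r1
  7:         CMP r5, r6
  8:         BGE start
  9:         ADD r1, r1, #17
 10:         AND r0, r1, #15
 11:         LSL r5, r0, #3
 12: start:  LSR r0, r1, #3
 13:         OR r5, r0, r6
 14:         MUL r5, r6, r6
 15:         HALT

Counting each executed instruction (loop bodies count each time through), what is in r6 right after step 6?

r6=21
r1=16
r0=0
r5=15
r6=15^0=15
r6=16+16=32
After step 6: r6 = 32.

32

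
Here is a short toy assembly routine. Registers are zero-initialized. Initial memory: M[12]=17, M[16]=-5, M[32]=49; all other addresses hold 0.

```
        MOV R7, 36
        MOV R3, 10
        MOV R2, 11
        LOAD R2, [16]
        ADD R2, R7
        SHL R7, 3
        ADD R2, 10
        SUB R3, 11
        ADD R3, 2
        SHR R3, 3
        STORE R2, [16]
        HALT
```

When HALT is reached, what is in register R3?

R7=36
R3=10
R2=11
R2=M[16]=-5
R2=(-5)+36=31
R7=36<<3=288
R2=31+10=41
R3=10-11=-1
R3=(-1)+2=1
R3=1>>3=0
STORE R2, [16] → M[16]=41
halt.

0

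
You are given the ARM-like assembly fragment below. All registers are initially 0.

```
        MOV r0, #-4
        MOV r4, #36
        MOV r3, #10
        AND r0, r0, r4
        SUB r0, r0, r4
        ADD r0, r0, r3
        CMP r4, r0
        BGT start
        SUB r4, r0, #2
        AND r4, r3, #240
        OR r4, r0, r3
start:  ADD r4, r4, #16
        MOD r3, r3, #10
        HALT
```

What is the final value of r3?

0

r0=-4
r4=36
r3=10
r0=(-4)&36=36
r0=36-36=0
r0=0+10=10
CMP r4, r0  (cmp 36,10)
BGT start: taken
r4=36+16=52
r3=10%10=0
halt.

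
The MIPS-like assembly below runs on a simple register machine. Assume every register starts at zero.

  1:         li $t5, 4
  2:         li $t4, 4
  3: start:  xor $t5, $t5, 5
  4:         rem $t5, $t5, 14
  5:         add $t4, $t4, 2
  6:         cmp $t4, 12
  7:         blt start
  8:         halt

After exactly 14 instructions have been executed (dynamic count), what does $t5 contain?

1

li $t5, 4 → $t5=4
li $t4, 4 → $t4=4
xor $t5, $t5, 5 → $t5=4^5=1
rem $t5, $t5, 14 → $t5=1%14=1
add $t4, $t4, 2 → $t4=4+2=6
cmp $t4, 12  (cmp 6,12)
blt start: taken
xor $t5, $t5, 5 → $t5=1^5=4
rem $t5, $t5, 14 → $t5=4%14=4
add $t4, $t4, 2 → $t4=6+2=8
cmp $t4, 12  (cmp 8,12)
blt start: taken
xor $t5, $t5, 5 → $t5=4^5=1
rem $t5, $t5, 14 → $t5=1%14=1
After step 14: $t5 = 1.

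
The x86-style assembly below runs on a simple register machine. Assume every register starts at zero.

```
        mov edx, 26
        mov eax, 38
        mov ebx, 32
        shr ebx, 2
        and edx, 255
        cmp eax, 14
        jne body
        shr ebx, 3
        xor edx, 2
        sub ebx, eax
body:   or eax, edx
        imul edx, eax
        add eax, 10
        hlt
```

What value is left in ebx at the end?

8

after mov edx, 26: edx=26
after mov eax, 38: eax=38
after mov ebx, 32: ebx=32
after shr ebx, 2: ebx=32>>2=8
after and edx, 255: edx=26&255=26
cmp eax, 14  (cmp 38,14)
jne body: taken
after or eax, edx: eax=38|26=62
after imul edx, eax: edx=26*62=1612
after add eax, 10: eax=62+10=72
halt.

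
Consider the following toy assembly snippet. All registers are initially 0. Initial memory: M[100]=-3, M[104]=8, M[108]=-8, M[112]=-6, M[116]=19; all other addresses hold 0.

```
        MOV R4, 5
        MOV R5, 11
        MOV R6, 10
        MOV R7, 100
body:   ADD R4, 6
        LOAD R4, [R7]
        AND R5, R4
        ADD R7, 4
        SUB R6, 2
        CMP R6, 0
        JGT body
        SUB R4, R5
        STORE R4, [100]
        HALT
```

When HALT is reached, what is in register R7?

after MOV R4, 5: R4=5
after MOV R5, 11: R5=11
after MOV R6, 10: R6=10
after MOV R7, 100: R7=100
after ADD R4, 6: R4=5+6=11
after LOAD R4, [R7]: R4=M[100]=-3
after AND R5, R4: R5=11&(-3)=9
after ADD R7, 4: R7=100+4=104
after SUB R6, 2: R6=10-2=8
CMP R6, 0  (cmp 8,0)
JGT body: taken
after ADD R4, 6: R4=(-3)+6=3
after LOAD R4, [R7]: R4=M[104]=8
after AND R5, R4: R5=9&8=8
after ADD R7, 4: R7=104+4=108
after SUB R6, 2: R6=8-2=6
CMP R6, 0  (cmp 6,0)
JGT body: taken
after ADD R4, 6: R4=8+6=14
after LOAD R4, [R7]: R4=M[108]=-8
after AND R5, R4: R5=8&(-8)=8
after ADD R7, 4: R7=108+4=112
after SUB R6, 2: R6=6-2=4
CMP R6, 0  (cmp 4,0)
JGT body: taken
after ADD R4, 6: R4=(-8)+6=-2
after LOAD R4, [R7]: R4=M[112]=-6
after AND R5, R4: R5=8&(-6)=8
after ADD R7, 4: R7=112+4=116
after SUB R6, 2: R6=4-2=2
CMP R6, 0  (cmp 2,0)
JGT body: taken
after ADD R4, 6: R4=(-6)+6=0
after LOAD R4, [R7]: R4=M[116]=19
after AND R5, R4: R5=8&19=0
after ADD R7, 4: R7=116+4=120
after SUB R6, 2: R6=2-2=0
CMP R6, 0  (cmp 0,0)
JGT body: not taken
after SUB R4, R5: R4=19-0=19
STORE R4, [100] → M[100]=19
halt.

120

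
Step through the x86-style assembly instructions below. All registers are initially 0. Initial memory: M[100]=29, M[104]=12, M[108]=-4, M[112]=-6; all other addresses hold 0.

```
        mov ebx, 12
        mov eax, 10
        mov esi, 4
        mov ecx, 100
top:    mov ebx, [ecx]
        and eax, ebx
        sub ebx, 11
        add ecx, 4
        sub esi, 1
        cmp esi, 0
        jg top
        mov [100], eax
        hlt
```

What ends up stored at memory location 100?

ebx=12
eax=10
esi=4
ecx=100
ebx=M[100]=29
eax=10&29=8
ebx=29-11=18
ecx=100+4=104
esi=4-1=3
cmp esi, 0  (cmp 3,0)
jg top: taken
ebx=M[104]=12
eax=8&12=8
ebx=12-11=1
ecx=104+4=108
esi=3-1=2
cmp esi, 0  (cmp 2,0)
jg top: taken
ebx=M[108]=-4
eax=8&(-4)=8
ebx=(-4)-11=-15
ecx=108+4=112
esi=2-1=1
cmp esi, 0  (cmp 1,0)
jg top: taken
ebx=M[112]=-6
eax=8&(-6)=8
ebx=(-6)-11=-17
ecx=112+4=116
esi=1-1=0
cmp esi, 0  (cmp 0,0)
jg top: not taken
mov [100], eax → M[100]=8
halt.

8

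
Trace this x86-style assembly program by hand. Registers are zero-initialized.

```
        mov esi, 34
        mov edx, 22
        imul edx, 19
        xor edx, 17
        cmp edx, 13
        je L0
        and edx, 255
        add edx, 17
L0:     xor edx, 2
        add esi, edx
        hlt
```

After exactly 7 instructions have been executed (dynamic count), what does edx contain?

179

mov esi, 34 → esi=34
mov edx, 22 → edx=22
imul edx, 19 → edx=22*19=418
xor edx, 17 → edx=418^17=435
cmp edx, 13  (cmp 435,13)
je L0: not taken
and edx, 255 → edx=435&255=179
After step 7: edx = 179.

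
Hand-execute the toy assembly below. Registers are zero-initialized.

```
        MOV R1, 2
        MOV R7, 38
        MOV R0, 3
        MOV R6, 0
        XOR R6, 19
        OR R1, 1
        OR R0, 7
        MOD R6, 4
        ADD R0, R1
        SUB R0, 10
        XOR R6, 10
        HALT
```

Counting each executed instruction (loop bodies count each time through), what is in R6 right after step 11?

9

MOV R1, 2 → R1=2
MOV R7, 38 → R7=38
MOV R0, 3 → R0=3
MOV R6, 0 → R6=0
XOR R6, 19 → R6=0^19=19
OR R1, 1 → R1=2|1=3
OR R0, 7 → R0=3|7=7
MOD R6, 4 → R6=19%4=3
ADD R0, R1 → R0=7+3=10
SUB R0, 10 → R0=10-10=0
XOR R6, 10 → R6=3^10=9
After step 11: R6 = 9.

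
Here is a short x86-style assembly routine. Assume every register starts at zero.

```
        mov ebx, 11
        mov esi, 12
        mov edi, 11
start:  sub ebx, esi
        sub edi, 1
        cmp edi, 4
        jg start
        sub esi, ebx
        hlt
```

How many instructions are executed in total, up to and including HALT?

after mov ebx, 11: ebx=11
after mov esi, 12: esi=12
after mov edi, 11: edi=11
after sub ebx, esi: ebx=11-12=-1
after sub edi, 1: edi=11-1=10
cmp edi, 4  (cmp 10,4)
jg start: taken
after sub ebx, esi: ebx=(-1)-12=-13
after sub edi, 1: edi=10-1=9
cmp edi, 4  (cmp 9,4)
jg start: taken
after sub ebx, esi: ebx=(-13)-12=-25
after sub edi, 1: edi=9-1=8
cmp edi, 4  (cmp 8,4)
jg start: taken
after sub ebx, esi: ebx=(-25)-12=-37
after sub edi, 1: edi=8-1=7
cmp edi, 4  (cmp 7,4)
jg start: taken
after sub ebx, esi: ebx=(-37)-12=-49
after sub edi, 1: edi=7-1=6
cmp edi, 4  (cmp 6,4)
jg start: taken
after sub ebx, esi: ebx=(-49)-12=-61
after sub edi, 1: edi=6-1=5
cmp edi, 4  (cmp 5,4)
jg start: taken
after sub ebx, esi: ebx=(-61)-12=-73
after sub edi, 1: edi=5-1=4
cmp edi, 4  (cmp 4,4)
jg start: not taken
after sub esi, ebx: esi=12-(-73)=85
halt.
Total executed instructions: 33.

33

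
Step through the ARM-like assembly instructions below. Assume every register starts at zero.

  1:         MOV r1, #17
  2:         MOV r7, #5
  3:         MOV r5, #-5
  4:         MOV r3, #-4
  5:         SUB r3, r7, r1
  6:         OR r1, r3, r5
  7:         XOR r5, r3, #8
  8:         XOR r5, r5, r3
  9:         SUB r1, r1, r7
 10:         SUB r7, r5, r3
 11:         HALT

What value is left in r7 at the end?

20

r1=17
r7=5
r5=-5
r3=-4
r3=5-17=-12
r1=(-12)|(-5)=-1
r5=(-12)^8=-4
r5=(-4)^(-12)=8
r1=(-1)-5=-6
r7=8-(-12)=20
halt.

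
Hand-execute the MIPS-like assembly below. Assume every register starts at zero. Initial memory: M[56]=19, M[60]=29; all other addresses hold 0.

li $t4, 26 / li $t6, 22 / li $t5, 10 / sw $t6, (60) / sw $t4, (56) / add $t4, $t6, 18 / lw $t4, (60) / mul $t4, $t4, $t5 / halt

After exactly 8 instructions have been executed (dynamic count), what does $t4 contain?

220

after li $t4, 26: $t4=26
after li $t6, 22: $t6=22
after li $t5, 10: $t5=10
sw $t6, (60) → M[60]=22
sw $t4, (56) → M[56]=26
after add $t4, $t6, 18: $t4=22+18=40
after lw $t4, (60): $t4=M[60]=22
after mul $t4, $t4, $t5: $t4=22*10=220
After step 8: $t4 = 220.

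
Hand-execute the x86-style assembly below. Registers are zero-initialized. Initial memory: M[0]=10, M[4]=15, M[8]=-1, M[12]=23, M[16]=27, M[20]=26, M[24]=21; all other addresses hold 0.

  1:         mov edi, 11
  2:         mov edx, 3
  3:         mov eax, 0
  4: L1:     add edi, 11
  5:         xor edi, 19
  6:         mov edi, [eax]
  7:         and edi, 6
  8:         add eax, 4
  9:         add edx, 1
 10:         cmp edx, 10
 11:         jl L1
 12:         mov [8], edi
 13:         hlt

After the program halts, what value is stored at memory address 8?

mov edi, 11 → edi=11
mov edx, 3 → edx=3
mov eax, 0 → eax=0
add edi, 11 → edi=11+11=22
xor edi, 19 → edi=22^19=5
mov edi, [eax] → edi=M[0]=10
and edi, 6 → edi=10&6=2
add eax, 4 → eax=0+4=4
add edx, 1 → edx=3+1=4
cmp edx, 10  (cmp 4,10)
jl L1: taken
add edi, 11 → edi=2+11=13
xor edi, 19 → edi=13^19=30
mov edi, [eax] → edi=M[4]=15
and edi, 6 → edi=15&6=6
add eax, 4 → eax=4+4=8
add edx, 1 → edx=4+1=5
cmp edx, 10  (cmp 5,10)
jl L1: taken
add edi, 11 → edi=6+11=17
xor edi, 19 → edi=17^19=2
mov edi, [eax] → edi=M[8]=-1
and edi, 6 → edi=(-1)&6=6
add eax, 4 → eax=8+4=12
add edx, 1 → edx=5+1=6
cmp edx, 10  (cmp 6,10)
jl L1: taken
add edi, 11 → edi=6+11=17
xor edi, 19 → edi=17^19=2
mov edi, [eax] → edi=M[12]=23
and edi, 6 → edi=23&6=6
add eax, 4 → eax=12+4=16
add edx, 1 → edx=6+1=7
cmp edx, 10  (cmp 7,10)
jl L1: taken
add edi, 11 → edi=6+11=17
xor edi, 19 → edi=17^19=2
mov edi, [eax] → edi=M[16]=27
and edi, 6 → edi=27&6=2
add eax, 4 → eax=16+4=20
add edx, 1 → edx=7+1=8
cmp edx, 10  (cmp 8,10)
jl L1: taken
add edi, 11 → edi=2+11=13
xor edi, 19 → edi=13^19=30
mov edi, [eax] → edi=M[20]=26
and edi, 6 → edi=26&6=2
add eax, 4 → eax=20+4=24
add edx, 1 → edx=8+1=9
cmp edx, 10  (cmp 9,10)
jl L1: taken
add edi, 11 → edi=2+11=13
xor edi, 19 → edi=13^19=30
mov edi, [eax] → edi=M[24]=21
and edi, 6 → edi=21&6=4
add eax, 4 → eax=24+4=28
add edx, 1 → edx=9+1=10
cmp edx, 10  (cmp 10,10)
jl L1: not taken
mov [8], edi → M[8]=4
halt.

4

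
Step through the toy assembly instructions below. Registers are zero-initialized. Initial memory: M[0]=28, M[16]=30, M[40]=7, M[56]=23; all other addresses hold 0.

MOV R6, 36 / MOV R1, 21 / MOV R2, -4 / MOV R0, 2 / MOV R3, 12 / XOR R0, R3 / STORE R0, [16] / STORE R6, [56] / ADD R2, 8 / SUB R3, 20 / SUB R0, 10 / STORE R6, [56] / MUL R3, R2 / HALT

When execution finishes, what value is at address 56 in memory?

after MOV R6, 36: R6=36
after MOV R1, 21: R1=21
after MOV R2, -4: R2=-4
after MOV R0, 2: R0=2
after MOV R3, 12: R3=12
after XOR R0, R3: R0=2^12=14
STORE R0, [16] → M[16]=14
STORE R6, [56] → M[56]=36
after ADD R2, 8: R2=(-4)+8=4
after SUB R3, 20: R3=12-20=-8
after SUB R0, 10: R0=14-10=4
STORE R6, [56] → M[56]=36
after MUL R3, R2: R3=(-8)*4=-32
halt.

36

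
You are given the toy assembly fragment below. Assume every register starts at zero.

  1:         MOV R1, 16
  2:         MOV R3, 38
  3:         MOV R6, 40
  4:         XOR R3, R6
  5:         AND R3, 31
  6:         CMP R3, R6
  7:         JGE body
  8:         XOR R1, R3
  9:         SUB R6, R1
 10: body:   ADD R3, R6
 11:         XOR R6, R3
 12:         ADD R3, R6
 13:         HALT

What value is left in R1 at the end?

after MOV R1, 16: R1=16
after MOV R3, 38: R3=38
after MOV R6, 40: R6=40
after XOR R3, R6: R3=38^40=14
after AND R3, 31: R3=14&31=14
CMP R3, R6  (cmp 14,40)
JGE body: not taken
after XOR R1, R3: R1=16^14=30
after SUB R6, R1: R6=40-30=10
after ADD R3, R6: R3=14+10=24
after XOR R6, R3: R6=10^24=18
after ADD R3, R6: R3=24+18=42
halt.

30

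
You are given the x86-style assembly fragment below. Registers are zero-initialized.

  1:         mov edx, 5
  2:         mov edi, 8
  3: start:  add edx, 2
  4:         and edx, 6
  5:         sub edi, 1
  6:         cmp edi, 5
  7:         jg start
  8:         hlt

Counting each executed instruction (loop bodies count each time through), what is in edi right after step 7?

7

after mov edx, 5: edx=5
after mov edi, 8: edi=8
after add edx, 2: edx=5+2=7
after and edx, 6: edx=7&6=6
after sub edi, 1: edi=8-1=7
cmp edi, 5  (cmp 7,5)
jg start: taken
After step 7: edi = 7.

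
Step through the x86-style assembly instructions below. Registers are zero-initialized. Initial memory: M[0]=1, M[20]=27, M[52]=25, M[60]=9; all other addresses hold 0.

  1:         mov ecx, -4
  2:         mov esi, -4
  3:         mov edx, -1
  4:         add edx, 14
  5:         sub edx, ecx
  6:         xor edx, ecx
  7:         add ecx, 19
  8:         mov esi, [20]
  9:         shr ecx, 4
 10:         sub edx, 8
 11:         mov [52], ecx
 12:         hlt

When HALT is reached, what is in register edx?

-27

ecx=-4
esi=-4
edx=-1
edx=(-1)+14=13
edx=13-(-4)=17
edx=17^(-4)=-19
ecx=(-4)+19=15
esi=M[20]=27
ecx=15>>4=0
edx=(-19)-8=-27
mov [52], ecx → M[52]=0
halt.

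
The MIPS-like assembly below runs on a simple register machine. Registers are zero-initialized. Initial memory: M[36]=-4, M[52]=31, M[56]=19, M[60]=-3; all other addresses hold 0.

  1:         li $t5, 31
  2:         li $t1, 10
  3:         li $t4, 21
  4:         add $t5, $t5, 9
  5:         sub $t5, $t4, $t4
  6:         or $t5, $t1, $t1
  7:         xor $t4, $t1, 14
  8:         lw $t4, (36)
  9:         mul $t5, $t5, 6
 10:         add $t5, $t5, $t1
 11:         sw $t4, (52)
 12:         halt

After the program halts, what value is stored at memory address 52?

-4

after li $t5, 31: $t5=31
after li $t1, 10: $t1=10
after li $t4, 21: $t4=21
after add $t5, $t5, 9: $t5=31+9=40
after sub $t5, $t4, $t4: $t5=21-21=0
after or $t5, $t1, $t1: $t5=10|10=10
after xor $t4, $t1, 14: $t4=10^14=4
after lw $t4, (36): $t4=M[36]=-4
after mul $t5, $t5, 6: $t5=10*6=60
after add $t5, $t5, $t1: $t5=60+10=70
sw $t4, (52) → M[52]=-4
halt.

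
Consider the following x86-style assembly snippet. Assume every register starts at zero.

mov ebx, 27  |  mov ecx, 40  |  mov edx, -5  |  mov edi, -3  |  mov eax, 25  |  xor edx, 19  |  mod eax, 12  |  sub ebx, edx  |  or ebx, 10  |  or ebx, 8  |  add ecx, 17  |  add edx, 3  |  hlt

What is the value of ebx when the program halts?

59

after mov ebx, 27: ebx=27
after mov ecx, 40: ecx=40
after mov edx, -5: edx=-5
after mov edi, -3: edi=-3
after mov eax, 25: eax=25
after xor edx, 19: edx=(-5)^19=-24
after mod eax, 12: eax=25%12=1
after sub ebx, edx: ebx=27-(-24)=51
after or ebx, 10: ebx=51|10=59
after or ebx, 8: ebx=59|8=59
after add ecx, 17: ecx=40+17=57
after add edx, 3: edx=(-24)+3=-21
halt.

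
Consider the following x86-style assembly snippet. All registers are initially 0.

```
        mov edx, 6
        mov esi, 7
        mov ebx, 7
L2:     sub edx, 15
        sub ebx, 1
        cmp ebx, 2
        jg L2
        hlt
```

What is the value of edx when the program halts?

-69

edx=6
esi=7
ebx=7
edx=6-15=-9
ebx=7-1=6
cmp ebx, 2  (cmp 6,2)
jg L2: taken
edx=(-9)-15=-24
ebx=6-1=5
cmp ebx, 2  (cmp 5,2)
jg L2: taken
edx=(-24)-15=-39
ebx=5-1=4
cmp ebx, 2  (cmp 4,2)
jg L2: taken
edx=(-39)-15=-54
ebx=4-1=3
cmp ebx, 2  (cmp 3,2)
jg L2: taken
edx=(-54)-15=-69
ebx=3-1=2
cmp ebx, 2  (cmp 2,2)
jg L2: not taken
halt.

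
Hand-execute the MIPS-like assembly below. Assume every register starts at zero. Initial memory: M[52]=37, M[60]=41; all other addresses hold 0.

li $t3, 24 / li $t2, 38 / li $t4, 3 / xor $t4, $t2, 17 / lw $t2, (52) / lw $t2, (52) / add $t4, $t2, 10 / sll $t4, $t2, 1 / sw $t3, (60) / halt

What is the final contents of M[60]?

li $t3, 24 → $t3=24
li $t2, 38 → $t2=38
li $t4, 3 → $t4=3
xor $t4, $t2, 17 → $t4=38^17=55
lw $t2, (52) → $t2=M[52]=37
lw $t2, (52) → $t2=M[52]=37
add $t4, $t2, 10 → $t4=37+10=47
sll $t4, $t2, 1 → $t4=37<<1=74
sw $t3, (60) → M[60]=24
halt.

24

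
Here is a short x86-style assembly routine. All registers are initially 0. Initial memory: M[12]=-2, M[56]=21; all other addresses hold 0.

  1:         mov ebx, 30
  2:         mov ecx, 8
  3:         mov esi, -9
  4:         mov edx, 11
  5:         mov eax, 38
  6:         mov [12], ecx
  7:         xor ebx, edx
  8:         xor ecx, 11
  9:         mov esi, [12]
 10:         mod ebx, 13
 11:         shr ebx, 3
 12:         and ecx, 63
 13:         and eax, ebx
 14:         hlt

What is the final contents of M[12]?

8

ebx=30
ecx=8
esi=-9
edx=11
eax=38
mov [12], ecx → M[12]=8
ebx=30^11=21
ecx=8^11=3
esi=M[12]=8
ebx=21%13=8
ebx=8>>3=1
ecx=3&63=3
eax=38&1=0
halt.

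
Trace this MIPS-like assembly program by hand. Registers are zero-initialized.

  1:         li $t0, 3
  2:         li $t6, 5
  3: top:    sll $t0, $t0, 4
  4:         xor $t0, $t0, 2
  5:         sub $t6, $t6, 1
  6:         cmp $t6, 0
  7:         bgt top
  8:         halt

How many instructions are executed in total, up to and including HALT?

28

after li $t0, 3: $t0=3
after li $t6, 5: $t6=5
after sll $t0, $t0, 4: $t0=3<<4=48
after xor $t0, $t0, 2: $t0=48^2=50
after sub $t6, $t6, 1: $t6=5-1=4
cmp $t6, 0  (cmp 4,0)
bgt top: taken
after sll $t0, $t0, 4: $t0=50<<4=800
after xor $t0, $t0, 2: $t0=800^2=802
after sub $t6, $t6, 1: $t6=4-1=3
cmp $t6, 0  (cmp 3,0)
bgt top: taken
after sll $t0, $t0, 4: $t0=802<<4=12832
after xor $t0, $t0, 2: $t0=12832^2=12834
after sub $t6, $t6, 1: $t6=3-1=2
cmp $t6, 0  (cmp 2,0)
bgt top: taken
after sll $t0, $t0, 4: $t0=12834<<4=205344
after xor $t0, $t0, 2: $t0=205344^2=205346
after sub $t6, $t6, 1: $t6=2-1=1
cmp $t6, 0  (cmp 1,0)
bgt top: taken
after sll $t0, $t0, 4: $t0=205346<<4=3285536
after xor $t0, $t0, 2: $t0=3285536^2=3285538
after sub $t6, $t6, 1: $t6=1-1=0
cmp $t6, 0  (cmp 0,0)
bgt top: not taken
halt.
Total executed instructions: 28.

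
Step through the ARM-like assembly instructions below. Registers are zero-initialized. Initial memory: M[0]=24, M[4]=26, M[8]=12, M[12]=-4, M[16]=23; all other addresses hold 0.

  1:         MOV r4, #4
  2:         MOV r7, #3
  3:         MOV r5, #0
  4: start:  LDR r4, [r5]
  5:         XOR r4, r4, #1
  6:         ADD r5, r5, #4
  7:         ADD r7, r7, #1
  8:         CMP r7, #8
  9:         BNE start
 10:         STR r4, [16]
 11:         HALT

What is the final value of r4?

r4=4
r7=3
r5=0
r4=M[0]=24
r4=24^1=25
r5=0+4=4
r7=3+1=4
CMP r7, #8  (cmp 4,8)
BNE start: taken
r4=M[4]=26
r4=26^1=27
r5=4+4=8
r7=4+1=5
CMP r7, #8  (cmp 5,8)
BNE start: taken
r4=M[8]=12
r4=12^1=13
r5=8+4=12
r7=5+1=6
CMP r7, #8  (cmp 6,8)
BNE start: taken
r4=M[12]=-4
r4=(-4)^1=-3
r5=12+4=16
r7=6+1=7
CMP r7, #8  (cmp 7,8)
BNE start: taken
r4=M[16]=23
r4=23^1=22
r5=16+4=20
r7=7+1=8
CMP r7, #8  (cmp 8,8)
BNE start: not taken
STR r4, [16] → M[16]=22
halt.

22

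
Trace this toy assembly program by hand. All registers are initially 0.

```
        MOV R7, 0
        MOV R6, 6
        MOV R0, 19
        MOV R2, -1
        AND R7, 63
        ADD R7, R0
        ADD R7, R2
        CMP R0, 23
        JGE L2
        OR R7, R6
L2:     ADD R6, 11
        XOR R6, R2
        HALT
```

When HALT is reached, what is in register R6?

MOV R7, 0 → R7=0
MOV R6, 6 → R6=6
MOV R0, 19 → R0=19
MOV R2, -1 → R2=-1
AND R7, 63 → R7=0&63=0
ADD R7, R0 → R7=0+19=19
ADD R7, R2 → R7=19+(-1)=18
CMP R0, 23  (cmp 19,23)
JGE L2: not taken
OR R7, R6 → R7=18|6=22
ADD R6, 11 → R6=6+11=17
XOR R6, R2 → R6=17^(-1)=-18
halt.

-18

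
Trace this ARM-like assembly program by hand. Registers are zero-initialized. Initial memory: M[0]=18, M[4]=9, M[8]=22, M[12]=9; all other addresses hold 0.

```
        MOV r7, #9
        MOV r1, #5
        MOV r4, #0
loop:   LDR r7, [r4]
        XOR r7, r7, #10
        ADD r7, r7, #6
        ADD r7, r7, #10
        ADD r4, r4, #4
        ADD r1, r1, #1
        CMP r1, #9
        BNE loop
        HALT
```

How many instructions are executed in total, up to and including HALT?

36

r7=9
r1=5
r4=0
r7=M[0]=18
r7=18^10=24
r7=24+6=30
r7=30+10=40
r4=0+4=4
r1=5+1=6
CMP r1, #9  (cmp 6,9)
BNE loop: taken
r7=M[4]=9
r7=9^10=3
r7=3+6=9
r7=9+10=19
r4=4+4=8
r1=6+1=7
CMP r1, #9  (cmp 7,9)
BNE loop: taken
r7=M[8]=22
r7=22^10=28
r7=28+6=34
r7=34+10=44
r4=8+4=12
r1=7+1=8
CMP r1, #9  (cmp 8,9)
BNE loop: taken
r7=M[12]=9
r7=9^10=3
r7=3+6=9
r7=9+10=19
r4=12+4=16
r1=8+1=9
CMP r1, #9  (cmp 9,9)
BNE loop: not taken
halt.
Total executed instructions: 36.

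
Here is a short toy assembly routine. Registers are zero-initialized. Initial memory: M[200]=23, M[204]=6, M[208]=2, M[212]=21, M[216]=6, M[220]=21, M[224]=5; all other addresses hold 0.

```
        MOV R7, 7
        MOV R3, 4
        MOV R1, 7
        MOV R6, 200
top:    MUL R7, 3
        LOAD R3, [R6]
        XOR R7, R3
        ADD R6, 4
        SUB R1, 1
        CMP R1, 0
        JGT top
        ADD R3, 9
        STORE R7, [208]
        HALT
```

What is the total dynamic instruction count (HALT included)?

56

after MOV R7, 7: R7=7
after MOV R3, 4: R3=4
after MOV R1, 7: R1=7
after MOV R6, 200: R6=200
after MUL R7, 3: R7=7*3=21
after LOAD R3, [R6]: R3=M[200]=23
after XOR R7, R3: R7=21^23=2
after ADD R6, 4: R6=200+4=204
after SUB R1, 1: R1=7-1=6
CMP R1, 0  (cmp 6,0)
JGT top: taken
after MUL R7, 3: R7=2*3=6
after LOAD R3, [R6]: R3=M[204]=6
after XOR R7, R3: R7=6^6=0
after ADD R6, 4: R6=204+4=208
after SUB R1, 1: R1=6-1=5
CMP R1, 0  (cmp 5,0)
JGT top: taken
after MUL R7, 3: R7=0*3=0
after LOAD R3, [R6]: R3=M[208]=2
after XOR R7, R3: R7=0^2=2
after ADD R6, 4: R6=208+4=212
after SUB R1, 1: R1=5-1=4
CMP R1, 0  (cmp 4,0)
JGT top: taken
after MUL R7, 3: R7=2*3=6
after LOAD R3, [R6]: R3=M[212]=21
after XOR R7, R3: R7=6^21=19
after ADD R6, 4: R6=212+4=216
after SUB R1, 1: R1=4-1=3
CMP R1, 0  (cmp 3,0)
JGT top: taken
after MUL R7, 3: R7=19*3=57
after LOAD R3, [R6]: R3=M[216]=6
after XOR R7, R3: R7=57^6=63
after ADD R6, 4: R6=216+4=220
after SUB R1, 1: R1=3-1=2
CMP R1, 0  (cmp 2,0)
JGT top: taken
after MUL R7, 3: R7=63*3=189
after LOAD R3, [R6]: R3=M[220]=21
after XOR R7, R3: R7=189^21=168
after ADD R6, 4: R6=220+4=224
after SUB R1, 1: R1=2-1=1
CMP R1, 0  (cmp 1,0)
JGT top: taken
after MUL R7, 3: R7=168*3=504
after LOAD R3, [R6]: R3=M[224]=5
after XOR R7, R3: R7=504^5=509
after ADD R6, 4: R6=224+4=228
after SUB R1, 1: R1=1-1=0
CMP R1, 0  (cmp 0,0)
JGT top: not taken
after ADD R3, 9: R3=5+9=14
STORE R7, [208] → M[208]=509
halt.
Total executed instructions: 56.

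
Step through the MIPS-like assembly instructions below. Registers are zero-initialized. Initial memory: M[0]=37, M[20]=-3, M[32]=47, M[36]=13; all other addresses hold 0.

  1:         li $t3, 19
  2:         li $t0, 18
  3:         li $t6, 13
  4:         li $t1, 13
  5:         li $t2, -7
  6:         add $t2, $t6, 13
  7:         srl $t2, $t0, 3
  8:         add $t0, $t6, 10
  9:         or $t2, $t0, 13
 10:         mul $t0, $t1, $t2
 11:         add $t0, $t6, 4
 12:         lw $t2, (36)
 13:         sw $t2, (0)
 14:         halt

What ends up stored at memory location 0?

li $t3, 19 → $t3=19
li $t0, 18 → $t0=18
li $t6, 13 → $t6=13
li $t1, 13 → $t1=13
li $t2, -7 → $t2=-7
add $t2, $t6, 13 → $t2=13+13=26
srl $t2, $t0, 3 → $t2=18>>3=2
add $t0, $t6, 10 → $t0=13+10=23
or $t2, $t0, 13 → $t2=23|13=31
mul $t0, $t1, $t2 → $t0=13*31=403
add $t0, $t6, 4 → $t0=13+4=17
lw $t2, (36) → $t2=M[36]=13
sw $t2, (0) → M[0]=13
halt.

13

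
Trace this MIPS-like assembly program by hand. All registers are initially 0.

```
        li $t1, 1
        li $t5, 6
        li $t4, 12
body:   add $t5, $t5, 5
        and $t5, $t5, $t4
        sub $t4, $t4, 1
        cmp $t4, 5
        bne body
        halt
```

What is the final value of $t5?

2

after li $t1, 1: $t1=1
after li $t5, 6: $t5=6
after li $t4, 12: $t4=12
after add $t5, $t5, 5: $t5=6+5=11
after and $t5, $t5, $t4: $t5=11&12=8
after sub $t4, $t4, 1: $t4=12-1=11
cmp $t4, 5  (cmp 11,5)
bne body: taken
after add $t5, $t5, 5: $t5=8+5=13
after and $t5, $t5, $t4: $t5=13&11=9
after sub $t4, $t4, 1: $t4=11-1=10
cmp $t4, 5  (cmp 10,5)
bne body: taken
after add $t5, $t5, 5: $t5=9+5=14
after and $t5, $t5, $t4: $t5=14&10=10
after sub $t4, $t4, 1: $t4=10-1=9
cmp $t4, 5  (cmp 9,5)
bne body: taken
after add $t5, $t5, 5: $t5=10+5=15
after and $t5, $t5, $t4: $t5=15&9=9
after sub $t4, $t4, 1: $t4=9-1=8
cmp $t4, 5  (cmp 8,5)
bne body: taken
after add $t5, $t5, 5: $t5=9+5=14
after and $t5, $t5, $t4: $t5=14&8=8
after sub $t4, $t4, 1: $t4=8-1=7
cmp $t4, 5  (cmp 7,5)
bne body: taken
after add $t5, $t5, 5: $t5=8+5=13
after and $t5, $t5, $t4: $t5=13&7=5
after sub $t4, $t4, 1: $t4=7-1=6
cmp $t4, 5  (cmp 6,5)
bne body: taken
after add $t5, $t5, 5: $t5=5+5=10
after and $t5, $t5, $t4: $t5=10&6=2
after sub $t4, $t4, 1: $t4=6-1=5
cmp $t4, 5  (cmp 5,5)
bne body: not taken
halt.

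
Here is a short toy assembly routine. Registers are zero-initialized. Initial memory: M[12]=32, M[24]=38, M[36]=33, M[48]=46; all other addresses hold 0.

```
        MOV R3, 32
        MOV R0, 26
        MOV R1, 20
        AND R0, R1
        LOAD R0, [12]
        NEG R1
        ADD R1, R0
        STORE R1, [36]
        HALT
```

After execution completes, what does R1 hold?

12

MOV R3, 32 → R3=32
MOV R0, 26 → R0=26
MOV R1, 20 → R1=20
AND R0, R1 → R0=26&20=16
LOAD R0, [12] → R0=M[12]=32
NEG R1 → R1=-(20)=-20
ADD R1, R0 → R1=(-20)+32=12
STORE R1, [36] → M[36]=12
halt.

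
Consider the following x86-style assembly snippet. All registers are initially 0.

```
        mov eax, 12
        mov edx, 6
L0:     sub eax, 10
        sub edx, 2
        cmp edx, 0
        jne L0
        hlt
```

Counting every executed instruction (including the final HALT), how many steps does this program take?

after mov eax, 12: eax=12
after mov edx, 6: edx=6
after sub eax, 10: eax=12-10=2
after sub edx, 2: edx=6-2=4
cmp edx, 0  (cmp 4,0)
jne L0: taken
after sub eax, 10: eax=2-10=-8
after sub edx, 2: edx=4-2=2
cmp edx, 0  (cmp 2,0)
jne L0: taken
after sub eax, 10: eax=(-8)-10=-18
after sub edx, 2: edx=2-2=0
cmp edx, 0  (cmp 0,0)
jne L0: not taken
halt.
Total executed instructions: 15.

15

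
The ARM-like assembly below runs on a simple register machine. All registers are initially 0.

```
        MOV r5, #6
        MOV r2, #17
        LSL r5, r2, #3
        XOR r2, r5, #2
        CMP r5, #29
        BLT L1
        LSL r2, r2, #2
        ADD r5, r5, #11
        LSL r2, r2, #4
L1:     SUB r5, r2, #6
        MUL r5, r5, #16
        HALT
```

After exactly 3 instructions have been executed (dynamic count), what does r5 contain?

136

after MOV r5, #6: r5=6
after MOV r2, #17: r2=17
after LSL r5, r2, #3: r5=17<<3=136
After step 3: r5 = 136.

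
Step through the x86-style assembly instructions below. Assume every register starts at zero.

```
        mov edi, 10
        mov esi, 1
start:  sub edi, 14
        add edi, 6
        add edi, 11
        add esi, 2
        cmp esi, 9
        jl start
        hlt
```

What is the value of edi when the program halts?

22

edi=10
esi=1
edi=10-14=-4
edi=(-4)+6=2
edi=2+11=13
esi=1+2=3
cmp esi, 9  (cmp 3,9)
jl start: taken
edi=13-14=-1
edi=(-1)+6=5
edi=5+11=16
esi=3+2=5
cmp esi, 9  (cmp 5,9)
jl start: taken
edi=16-14=2
edi=2+6=8
edi=8+11=19
esi=5+2=7
cmp esi, 9  (cmp 7,9)
jl start: taken
edi=19-14=5
edi=5+6=11
edi=11+11=22
esi=7+2=9
cmp esi, 9  (cmp 9,9)
jl start: not taken
halt.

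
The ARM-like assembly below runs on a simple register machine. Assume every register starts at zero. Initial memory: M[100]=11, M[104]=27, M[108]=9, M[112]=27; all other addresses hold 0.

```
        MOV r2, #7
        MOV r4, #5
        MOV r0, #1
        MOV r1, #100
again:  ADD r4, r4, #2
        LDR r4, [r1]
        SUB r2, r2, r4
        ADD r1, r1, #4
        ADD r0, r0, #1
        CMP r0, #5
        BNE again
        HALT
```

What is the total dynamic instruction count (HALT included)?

33

after MOV r2, #7: r2=7
after MOV r4, #5: r4=5
after MOV r0, #1: r0=1
after MOV r1, #100: r1=100
after ADD r4, r4, #2: r4=5+2=7
after LDR r4, [r1]: r4=M[100]=11
after SUB r2, r2, r4: r2=7-11=-4
after ADD r1, r1, #4: r1=100+4=104
after ADD r0, r0, #1: r0=1+1=2
CMP r0, #5  (cmp 2,5)
BNE again: taken
after ADD r4, r4, #2: r4=11+2=13
after LDR r4, [r1]: r4=M[104]=27
after SUB r2, r2, r4: r2=(-4)-27=-31
after ADD r1, r1, #4: r1=104+4=108
after ADD r0, r0, #1: r0=2+1=3
CMP r0, #5  (cmp 3,5)
BNE again: taken
after ADD r4, r4, #2: r4=27+2=29
after LDR r4, [r1]: r4=M[108]=9
after SUB r2, r2, r4: r2=(-31)-9=-40
after ADD r1, r1, #4: r1=108+4=112
after ADD r0, r0, #1: r0=3+1=4
CMP r0, #5  (cmp 4,5)
BNE again: taken
after ADD r4, r4, #2: r4=9+2=11
after LDR r4, [r1]: r4=M[112]=27
after SUB r2, r2, r4: r2=(-40)-27=-67
after ADD r1, r1, #4: r1=112+4=116
after ADD r0, r0, #1: r0=4+1=5
CMP r0, #5  (cmp 5,5)
BNE again: not taken
halt.
Total executed instructions: 33.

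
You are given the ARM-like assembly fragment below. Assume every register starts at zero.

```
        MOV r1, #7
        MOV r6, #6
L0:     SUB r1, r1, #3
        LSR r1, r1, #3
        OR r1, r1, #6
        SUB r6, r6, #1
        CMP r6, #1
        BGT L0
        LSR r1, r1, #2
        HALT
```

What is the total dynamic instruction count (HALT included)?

r1=7
r6=6
r1=7-3=4
r1=4>>3=0
r1=0|6=6
r6=6-1=5
CMP r6, #1  (cmp 5,1)
BGT L0: taken
r1=6-3=3
r1=3>>3=0
r1=0|6=6
r6=5-1=4
CMP r6, #1  (cmp 4,1)
BGT L0: taken
r1=6-3=3
r1=3>>3=0
r1=0|6=6
r6=4-1=3
CMP r6, #1  (cmp 3,1)
BGT L0: taken
r1=6-3=3
r1=3>>3=0
r1=0|6=6
r6=3-1=2
CMP r6, #1  (cmp 2,1)
BGT L0: taken
r1=6-3=3
r1=3>>3=0
r1=0|6=6
r6=2-1=1
CMP r6, #1  (cmp 1,1)
BGT L0: not taken
r1=6>>2=1
halt.
Total executed instructions: 34.

34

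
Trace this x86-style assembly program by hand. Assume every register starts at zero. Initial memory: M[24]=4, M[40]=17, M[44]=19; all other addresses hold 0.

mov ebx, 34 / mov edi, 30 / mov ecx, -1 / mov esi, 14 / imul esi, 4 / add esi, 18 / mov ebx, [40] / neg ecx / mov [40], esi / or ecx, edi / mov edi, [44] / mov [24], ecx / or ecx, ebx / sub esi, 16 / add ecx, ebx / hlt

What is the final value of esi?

mov ebx, 34 → ebx=34
mov edi, 30 → edi=30
mov ecx, -1 → ecx=-1
mov esi, 14 → esi=14
imul esi, 4 → esi=14*4=56
add esi, 18 → esi=56+18=74
mov ebx, [40] → ebx=M[40]=17
neg ecx → ecx=-(-1)=1
mov [40], esi → M[40]=74
or ecx, edi → ecx=1|30=31
mov edi, [44] → edi=M[44]=19
mov [24], ecx → M[24]=31
or ecx, ebx → ecx=31|17=31
sub esi, 16 → esi=74-16=58
add ecx, ebx → ecx=31+17=48
halt.

58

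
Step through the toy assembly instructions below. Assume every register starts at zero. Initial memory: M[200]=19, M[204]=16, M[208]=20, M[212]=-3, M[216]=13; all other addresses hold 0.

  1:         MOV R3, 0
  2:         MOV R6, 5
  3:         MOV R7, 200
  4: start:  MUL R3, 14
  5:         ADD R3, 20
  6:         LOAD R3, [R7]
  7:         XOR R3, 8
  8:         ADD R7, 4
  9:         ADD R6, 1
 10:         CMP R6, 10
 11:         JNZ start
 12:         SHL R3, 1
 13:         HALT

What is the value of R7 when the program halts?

R3=0
R6=5
R7=200
R3=0*14=0
R3=0+20=20
R3=M[200]=19
R3=19^8=27
R7=200+4=204
R6=5+1=6
CMP R6, 10  (cmp 6,10)
JNZ start: taken
R3=27*14=378
R3=378+20=398
R3=M[204]=16
R3=16^8=24
R7=204+4=208
R6=6+1=7
CMP R6, 10  (cmp 7,10)
JNZ start: taken
R3=24*14=336
R3=336+20=356
R3=M[208]=20
R3=20^8=28
R7=208+4=212
R6=7+1=8
CMP R6, 10  (cmp 8,10)
JNZ start: taken
R3=28*14=392
R3=392+20=412
R3=M[212]=-3
R3=(-3)^8=-11
R7=212+4=216
R6=8+1=9
CMP R6, 10  (cmp 9,10)
JNZ start: taken
R3=(-11)*14=-154
R3=(-154)+20=-134
R3=M[216]=13
R3=13^8=5
R7=216+4=220
R6=9+1=10
CMP R6, 10  (cmp 10,10)
JNZ start: not taken
R3=5<<1=10
halt.

220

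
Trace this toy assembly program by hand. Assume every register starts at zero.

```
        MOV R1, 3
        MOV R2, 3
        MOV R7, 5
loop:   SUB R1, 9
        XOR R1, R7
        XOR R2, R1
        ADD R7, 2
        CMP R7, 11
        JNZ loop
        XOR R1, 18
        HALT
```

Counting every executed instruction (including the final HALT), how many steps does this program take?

23

after MOV R1, 3: R1=3
after MOV R2, 3: R2=3
after MOV R7, 5: R7=5
after SUB R1, 9: R1=3-9=-6
after XOR R1, R7: R1=(-6)^5=-1
after XOR R2, R1: R2=3^(-1)=-4
after ADD R7, 2: R7=5+2=7
CMP R7, 11  (cmp 7,11)
JNZ loop: taken
after SUB R1, 9: R1=(-1)-9=-10
after XOR R1, R7: R1=(-10)^7=-15
after XOR R2, R1: R2=(-4)^(-15)=13
after ADD R7, 2: R7=7+2=9
CMP R7, 11  (cmp 9,11)
JNZ loop: taken
after SUB R1, 9: R1=(-15)-9=-24
after XOR R1, R7: R1=(-24)^9=-31
after XOR R2, R1: R2=13^(-31)=-20
after ADD R7, 2: R7=9+2=11
CMP R7, 11  (cmp 11,11)
JNZ loop: not taken
after XOR R1, 18: R1=(-31)^18=-13
halt.
Total executed instructions: 23.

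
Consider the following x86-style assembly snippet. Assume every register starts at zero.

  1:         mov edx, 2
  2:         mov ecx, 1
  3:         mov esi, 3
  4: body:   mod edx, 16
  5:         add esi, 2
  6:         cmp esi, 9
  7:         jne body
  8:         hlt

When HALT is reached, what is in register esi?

9

edx=2
ecx=1
esi=3
edx=2%16=2
esi=3+2=5
cmp esi, 9  (cmp 5,9)
jne body: taken
edx=2%16=2
esi=5+2=7
cmp esi, 9  (cmp 7,9)
jne body: taken
edx=2%16=2
esi=7+2=9
cmp esi, 9  (cmp 9,9)
jne body: not taken
halt.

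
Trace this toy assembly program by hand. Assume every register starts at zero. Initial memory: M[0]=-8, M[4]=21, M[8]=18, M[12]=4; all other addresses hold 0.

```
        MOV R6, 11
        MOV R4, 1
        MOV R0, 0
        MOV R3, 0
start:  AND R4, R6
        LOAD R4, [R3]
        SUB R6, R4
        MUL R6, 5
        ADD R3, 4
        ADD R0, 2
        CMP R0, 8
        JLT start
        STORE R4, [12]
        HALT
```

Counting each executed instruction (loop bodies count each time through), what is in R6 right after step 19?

370

R6=11
R4=1
R0=0
R3=0
R4=1&11=1
R4=M[0]=-8
R6=11-(-8)=19
R6=19*5=95
R3=0+4=4
R0=0+2=2
CMP R0, 8  (cmp 2,8)
JLT start: taken
R4=(-8)&95=88
R4=M[4]=21
R6=95-21=74
R6=74*5=370
R3=4+4=8
R0=2+2=4
CMP R0, 8  (cmp 4,8)
After step 19: R6 = 370.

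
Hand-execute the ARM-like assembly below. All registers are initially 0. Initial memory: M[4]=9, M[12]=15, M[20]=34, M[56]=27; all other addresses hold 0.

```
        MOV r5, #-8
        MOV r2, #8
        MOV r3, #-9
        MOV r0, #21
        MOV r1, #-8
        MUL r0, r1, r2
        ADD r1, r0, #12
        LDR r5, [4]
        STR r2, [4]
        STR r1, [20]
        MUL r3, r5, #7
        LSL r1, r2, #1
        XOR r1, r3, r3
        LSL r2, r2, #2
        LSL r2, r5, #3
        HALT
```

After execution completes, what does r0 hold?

-64

after MOV r5, #-8: r5=-8
after MOV r2, #8: r2=8
after MOV r3, #-9: r3=-9
after MOV r0, #21: r0=21
after MOV r1, #-8: r1=-8
after MUL r0, r1, r2: r0=(-8)*8=-64
after ADD r1, r0, #12: r1=(-64)+12=-52
after LDR r5, [4]: r5=M[4]=9
STR r2, [4] → M[4]=8
STR r1, [20] → M[20]=-52
after MUL r3, r5, #7: r3=9*7=63
after LSL r1, r2, #1: r1=8<<1=16
after XOR r1, r3, r3: r1=63^63=0
after LSL r2, r2, #2: r2=8<<2=32
after LSL r2, r5, #3: r2=9<<3=72
halt.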